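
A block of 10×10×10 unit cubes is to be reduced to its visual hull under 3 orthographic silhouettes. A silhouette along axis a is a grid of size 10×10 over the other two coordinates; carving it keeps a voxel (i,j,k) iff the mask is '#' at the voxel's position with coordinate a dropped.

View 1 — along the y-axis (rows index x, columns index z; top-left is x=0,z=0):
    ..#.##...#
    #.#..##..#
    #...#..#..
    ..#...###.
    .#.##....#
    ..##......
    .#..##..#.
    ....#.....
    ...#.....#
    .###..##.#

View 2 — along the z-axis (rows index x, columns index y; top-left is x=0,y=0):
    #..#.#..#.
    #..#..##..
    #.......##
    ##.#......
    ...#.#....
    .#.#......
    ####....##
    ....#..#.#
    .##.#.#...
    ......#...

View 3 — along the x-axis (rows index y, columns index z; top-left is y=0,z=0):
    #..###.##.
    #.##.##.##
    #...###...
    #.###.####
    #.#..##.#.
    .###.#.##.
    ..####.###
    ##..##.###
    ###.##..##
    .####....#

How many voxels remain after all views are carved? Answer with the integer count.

|visual hull| = 72

full grid |V| = 1000
carve view 1 (along y, XZ-mask fill 35/100): 350 voxels remain
carve view 2 (along z, XY-mask fill 32/100): 110 voxels remain
carve view 3 (along x, YZ-mask fill 62/100): 72 voxels remain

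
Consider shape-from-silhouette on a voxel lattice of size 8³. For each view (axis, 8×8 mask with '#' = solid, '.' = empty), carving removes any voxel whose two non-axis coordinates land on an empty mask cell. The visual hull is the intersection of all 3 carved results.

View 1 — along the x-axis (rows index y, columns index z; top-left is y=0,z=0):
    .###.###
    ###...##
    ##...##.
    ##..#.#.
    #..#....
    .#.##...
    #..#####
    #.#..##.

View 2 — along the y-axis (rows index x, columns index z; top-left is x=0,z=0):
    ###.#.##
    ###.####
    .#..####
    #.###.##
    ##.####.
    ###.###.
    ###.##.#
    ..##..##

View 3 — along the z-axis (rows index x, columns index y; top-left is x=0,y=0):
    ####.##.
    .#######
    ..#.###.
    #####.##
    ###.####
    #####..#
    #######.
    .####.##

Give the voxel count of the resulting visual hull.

156 voxels

start: 8×8×8 = 512 voxels
  1. axis=0 (YZ plane), |mask|=34  ⇒  voxels=272
  2. axis=1 (XZ plane), |mask|=46  ⇒  voxels=197
  3. axis=2 (XY plane), |mask|=50  ⇒  voxels=156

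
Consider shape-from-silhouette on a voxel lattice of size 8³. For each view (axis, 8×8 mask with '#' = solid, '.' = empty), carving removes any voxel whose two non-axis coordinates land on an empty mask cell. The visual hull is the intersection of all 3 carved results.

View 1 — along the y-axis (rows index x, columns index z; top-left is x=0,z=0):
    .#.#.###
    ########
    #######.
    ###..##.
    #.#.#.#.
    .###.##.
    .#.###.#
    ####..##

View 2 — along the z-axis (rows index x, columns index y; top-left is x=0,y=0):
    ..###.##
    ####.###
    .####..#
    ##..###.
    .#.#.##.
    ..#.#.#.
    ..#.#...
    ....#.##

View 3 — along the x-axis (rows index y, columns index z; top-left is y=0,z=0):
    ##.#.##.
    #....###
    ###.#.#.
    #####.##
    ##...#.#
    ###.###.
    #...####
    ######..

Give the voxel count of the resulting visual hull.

initial block: 8^3 = 512
after view 1 [y-axis, 45 of 64 cells solid] → remaining = 360
after view 2 [z-axis, 34 of 64 cells solid] → remaining = 200
after view 3 [x-axis, 42 of 64 cells solid] → remaining = 129

remaining voxels: 129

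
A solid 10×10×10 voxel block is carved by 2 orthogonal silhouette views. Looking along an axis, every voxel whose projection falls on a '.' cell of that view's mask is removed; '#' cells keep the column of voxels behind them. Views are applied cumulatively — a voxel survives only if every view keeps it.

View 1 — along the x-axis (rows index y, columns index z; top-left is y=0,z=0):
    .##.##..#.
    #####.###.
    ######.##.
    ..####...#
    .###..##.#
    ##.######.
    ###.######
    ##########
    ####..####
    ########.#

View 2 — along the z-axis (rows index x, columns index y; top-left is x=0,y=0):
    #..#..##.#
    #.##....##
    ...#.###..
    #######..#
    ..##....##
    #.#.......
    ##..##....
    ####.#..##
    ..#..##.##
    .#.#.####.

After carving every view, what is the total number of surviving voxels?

|visual hull| = 374

before carving: 1000 voxels (10×10×10)
after view 1 [x-axis, 76 of 100 cells solid] → remaining = 760
after view 2 [z-axis, 50 of 100 cells solid] → remaining = 374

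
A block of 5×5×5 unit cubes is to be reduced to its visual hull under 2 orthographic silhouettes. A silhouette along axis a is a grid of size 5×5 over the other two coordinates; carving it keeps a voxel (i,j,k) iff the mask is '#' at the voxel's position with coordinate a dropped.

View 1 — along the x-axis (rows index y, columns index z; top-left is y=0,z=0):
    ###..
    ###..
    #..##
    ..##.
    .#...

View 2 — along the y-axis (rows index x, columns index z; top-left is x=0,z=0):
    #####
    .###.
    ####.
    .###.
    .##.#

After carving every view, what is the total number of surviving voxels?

initial block: 5^3 = 125
V1 x: intersect with YZ mask (12 set) -- 60 left
V2 y: intersect with XZ mask (18 set) -- 46 left

remaining voxels: 46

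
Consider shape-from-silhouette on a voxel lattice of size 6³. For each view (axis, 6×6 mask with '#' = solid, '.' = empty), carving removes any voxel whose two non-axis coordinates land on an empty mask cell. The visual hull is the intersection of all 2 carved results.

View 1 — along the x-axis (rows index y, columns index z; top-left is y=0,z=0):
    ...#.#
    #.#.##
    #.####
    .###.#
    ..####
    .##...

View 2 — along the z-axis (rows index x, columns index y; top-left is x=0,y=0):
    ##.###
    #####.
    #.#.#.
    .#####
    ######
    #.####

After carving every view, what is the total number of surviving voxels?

|visual hull| = 103

start: 6×6×6 = 216 voxels
  1. axis=0 (YZ plane), |mask|=21  ⇒  voxels=126
  2. axis=2 (XY plane), |mask|=29  ⇒  voxels=103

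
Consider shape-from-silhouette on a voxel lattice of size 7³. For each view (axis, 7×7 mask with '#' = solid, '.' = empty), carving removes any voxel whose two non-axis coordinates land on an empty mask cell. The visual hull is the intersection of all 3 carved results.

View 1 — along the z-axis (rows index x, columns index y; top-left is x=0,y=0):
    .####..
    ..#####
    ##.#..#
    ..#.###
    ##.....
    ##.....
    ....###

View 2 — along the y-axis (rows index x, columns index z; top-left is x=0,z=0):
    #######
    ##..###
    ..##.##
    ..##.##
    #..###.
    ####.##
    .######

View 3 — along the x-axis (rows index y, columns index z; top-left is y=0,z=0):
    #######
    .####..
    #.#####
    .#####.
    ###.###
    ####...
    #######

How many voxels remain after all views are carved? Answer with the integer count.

full grid |V| = 343
carve view 1 (along z, XY-mask fill 24/49): 168 voxels remain
carve view 2 (along y, XZ-mask fill 36/49): 123 voxels remain
carve view 3 (along x, YZ-mask fill 39/49): 95 voxels remain

remaining voxels: 95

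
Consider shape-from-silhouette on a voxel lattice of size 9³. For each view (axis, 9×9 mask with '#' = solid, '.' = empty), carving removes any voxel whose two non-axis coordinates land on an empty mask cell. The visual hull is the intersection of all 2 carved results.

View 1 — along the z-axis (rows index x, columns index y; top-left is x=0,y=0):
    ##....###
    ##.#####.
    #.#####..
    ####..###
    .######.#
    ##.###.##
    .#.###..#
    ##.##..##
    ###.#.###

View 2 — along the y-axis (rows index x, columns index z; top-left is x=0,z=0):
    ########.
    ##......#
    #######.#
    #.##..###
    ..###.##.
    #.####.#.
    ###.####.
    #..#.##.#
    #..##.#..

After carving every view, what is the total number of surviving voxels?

voxel count = 321

before carving: 729 voxels (9×9×9)
step 1: project along z, AND mask (57/81) → |grid| = 513
step 2: project along y, AND mask (52/81) → |grid| = 321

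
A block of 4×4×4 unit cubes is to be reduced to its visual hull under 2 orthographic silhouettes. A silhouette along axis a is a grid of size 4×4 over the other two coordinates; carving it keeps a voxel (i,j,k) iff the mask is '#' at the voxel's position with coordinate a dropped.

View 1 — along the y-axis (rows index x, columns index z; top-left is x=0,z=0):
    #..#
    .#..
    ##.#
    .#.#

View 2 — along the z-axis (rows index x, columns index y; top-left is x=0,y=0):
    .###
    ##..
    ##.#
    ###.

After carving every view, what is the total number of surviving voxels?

before carving: 64 voxels (4×4×4)
V1 y: intersect with XZ mask (8 set) -- 32 left
V2 z: intersect with XY mask (11 set) -- 23 left

23 voxels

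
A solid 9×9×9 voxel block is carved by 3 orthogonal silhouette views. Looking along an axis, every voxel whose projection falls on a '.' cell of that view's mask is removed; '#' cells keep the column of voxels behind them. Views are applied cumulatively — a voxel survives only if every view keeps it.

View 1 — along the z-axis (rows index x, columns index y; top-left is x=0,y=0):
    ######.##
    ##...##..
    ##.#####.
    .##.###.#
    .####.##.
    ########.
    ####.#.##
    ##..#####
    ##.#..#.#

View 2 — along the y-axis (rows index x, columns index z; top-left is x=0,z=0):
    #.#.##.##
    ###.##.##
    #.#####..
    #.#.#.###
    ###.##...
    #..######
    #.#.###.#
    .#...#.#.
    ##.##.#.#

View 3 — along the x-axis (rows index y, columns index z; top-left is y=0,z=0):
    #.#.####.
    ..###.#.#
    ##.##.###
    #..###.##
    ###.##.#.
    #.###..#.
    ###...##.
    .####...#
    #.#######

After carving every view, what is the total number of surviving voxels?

initial block: 9^3 = 729
after view 1 [z-axis, 58 of 81 cells solid] → remaining = 522
after view 2 [y-axis, 52 of 81 cells solid] → remaining = 333
after view 3 [x-axis, 53 of 81 cells solid] → remaining = 218

remaining voxels: 218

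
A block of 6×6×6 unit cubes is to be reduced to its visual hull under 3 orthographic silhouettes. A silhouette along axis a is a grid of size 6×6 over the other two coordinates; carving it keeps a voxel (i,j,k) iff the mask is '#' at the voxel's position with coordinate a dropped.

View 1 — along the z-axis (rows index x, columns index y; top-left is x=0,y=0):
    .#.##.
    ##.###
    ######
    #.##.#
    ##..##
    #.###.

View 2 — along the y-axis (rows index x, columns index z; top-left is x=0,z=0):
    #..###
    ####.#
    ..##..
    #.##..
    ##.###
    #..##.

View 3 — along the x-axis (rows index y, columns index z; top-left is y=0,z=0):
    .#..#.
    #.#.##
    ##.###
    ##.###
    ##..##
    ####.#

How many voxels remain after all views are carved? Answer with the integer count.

voxel count = 60

start: 6×6×6 = 216 voxels
[1] z-view keeps 26 columns → grid now 156
[2] y-view keeps 22 columns → grid now 93
[3] x-view keeps 25 columns → grid now 60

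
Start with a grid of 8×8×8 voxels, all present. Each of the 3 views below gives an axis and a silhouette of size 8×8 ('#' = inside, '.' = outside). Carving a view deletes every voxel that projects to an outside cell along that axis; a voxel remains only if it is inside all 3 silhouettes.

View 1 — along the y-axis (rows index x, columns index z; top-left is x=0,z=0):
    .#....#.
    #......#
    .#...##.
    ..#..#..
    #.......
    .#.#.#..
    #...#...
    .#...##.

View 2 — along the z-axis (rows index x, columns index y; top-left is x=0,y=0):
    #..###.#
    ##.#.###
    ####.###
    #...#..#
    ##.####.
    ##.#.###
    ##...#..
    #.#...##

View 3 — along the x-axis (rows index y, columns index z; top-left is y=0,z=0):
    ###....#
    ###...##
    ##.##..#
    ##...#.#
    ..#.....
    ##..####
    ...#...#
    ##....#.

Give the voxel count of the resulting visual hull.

start: 8×8×8 = 512 voxels
[1] y-view keeps 18 columns → grid now 144
[2] z-view keeps 40 columns → grid now 91
[3] x-view keeps 30 columns → grid now 49

remaining voxels: 49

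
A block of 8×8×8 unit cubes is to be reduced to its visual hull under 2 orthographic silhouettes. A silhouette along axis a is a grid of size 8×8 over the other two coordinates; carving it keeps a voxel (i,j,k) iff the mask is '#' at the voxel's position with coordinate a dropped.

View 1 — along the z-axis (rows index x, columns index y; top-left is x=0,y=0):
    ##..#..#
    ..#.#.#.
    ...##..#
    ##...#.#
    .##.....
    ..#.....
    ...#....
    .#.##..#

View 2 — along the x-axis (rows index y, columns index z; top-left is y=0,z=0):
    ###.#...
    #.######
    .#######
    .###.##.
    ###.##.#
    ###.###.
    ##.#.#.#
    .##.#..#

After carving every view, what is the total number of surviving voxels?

remaining voxels: 123

before carving: 512 voxels (8×8×8)
after view 1 [z-axis, 22 of 64 cells solid] → remaining = 176
after view 2 [x-axis, 44 of 64 cells solid] → remaining = 123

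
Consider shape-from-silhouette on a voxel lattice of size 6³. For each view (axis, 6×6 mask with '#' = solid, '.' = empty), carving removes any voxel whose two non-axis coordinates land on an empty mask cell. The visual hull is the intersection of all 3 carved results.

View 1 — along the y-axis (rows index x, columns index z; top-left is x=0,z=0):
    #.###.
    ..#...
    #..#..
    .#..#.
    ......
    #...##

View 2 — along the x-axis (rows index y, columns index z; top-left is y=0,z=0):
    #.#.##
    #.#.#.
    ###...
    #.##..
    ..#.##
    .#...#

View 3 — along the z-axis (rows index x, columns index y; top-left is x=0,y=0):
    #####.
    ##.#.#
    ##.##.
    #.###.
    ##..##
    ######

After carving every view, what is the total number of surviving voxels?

|visual hull| = 33

start: 6×6×6 = 216 voxels
carve view 1 (along y, XZ-mask fill 12/36): 72 voxels remain
carve view 2 (along x, YZ-mask fill 18/36): 38 voxels remain
carve view 3 (along z, XY-mask fill 27/36): 33 voxels remain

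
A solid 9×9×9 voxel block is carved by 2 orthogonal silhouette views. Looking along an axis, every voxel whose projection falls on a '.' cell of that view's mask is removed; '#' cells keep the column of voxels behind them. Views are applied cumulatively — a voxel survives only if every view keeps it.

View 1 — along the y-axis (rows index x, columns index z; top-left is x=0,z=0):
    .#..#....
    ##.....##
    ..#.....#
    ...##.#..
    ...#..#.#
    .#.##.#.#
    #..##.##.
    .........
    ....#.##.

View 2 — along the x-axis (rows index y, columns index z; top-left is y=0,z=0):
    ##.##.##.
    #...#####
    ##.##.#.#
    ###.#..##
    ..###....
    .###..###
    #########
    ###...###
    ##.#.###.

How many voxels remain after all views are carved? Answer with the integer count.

start: 9×9×9 = 729 voxels
V1 y: intersect with XZ mask (27 set) -- 243 left
V2 x: intersect with YZ mask (54 set) -- 174 left

174 voxels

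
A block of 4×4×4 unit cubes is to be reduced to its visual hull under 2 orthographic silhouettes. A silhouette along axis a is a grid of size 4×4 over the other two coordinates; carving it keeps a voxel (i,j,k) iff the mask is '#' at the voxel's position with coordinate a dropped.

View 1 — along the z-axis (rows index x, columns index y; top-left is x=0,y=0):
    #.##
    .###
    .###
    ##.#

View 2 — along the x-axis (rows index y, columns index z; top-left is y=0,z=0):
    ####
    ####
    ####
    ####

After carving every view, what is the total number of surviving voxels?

|visual hull| = 48

full grid |V| = 64
after view 1 [z-axis, 12 of 16 cells solid] → remaining = 48
after view 2 [x-axis, 16 of 16 cells solid] → remaining = 48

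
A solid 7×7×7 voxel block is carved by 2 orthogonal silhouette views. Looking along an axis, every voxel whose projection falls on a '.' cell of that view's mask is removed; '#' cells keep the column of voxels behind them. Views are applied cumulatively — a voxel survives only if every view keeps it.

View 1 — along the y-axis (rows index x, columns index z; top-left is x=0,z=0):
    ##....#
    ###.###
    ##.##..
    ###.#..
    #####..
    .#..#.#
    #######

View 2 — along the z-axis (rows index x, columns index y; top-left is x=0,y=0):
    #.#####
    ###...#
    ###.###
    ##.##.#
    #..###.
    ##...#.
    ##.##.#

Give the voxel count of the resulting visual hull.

150 voxels

full grid |V| = 343
[1] y-view keeps 32 columns → grid now 224
[2] z-view keeps 33 columns → grid now 150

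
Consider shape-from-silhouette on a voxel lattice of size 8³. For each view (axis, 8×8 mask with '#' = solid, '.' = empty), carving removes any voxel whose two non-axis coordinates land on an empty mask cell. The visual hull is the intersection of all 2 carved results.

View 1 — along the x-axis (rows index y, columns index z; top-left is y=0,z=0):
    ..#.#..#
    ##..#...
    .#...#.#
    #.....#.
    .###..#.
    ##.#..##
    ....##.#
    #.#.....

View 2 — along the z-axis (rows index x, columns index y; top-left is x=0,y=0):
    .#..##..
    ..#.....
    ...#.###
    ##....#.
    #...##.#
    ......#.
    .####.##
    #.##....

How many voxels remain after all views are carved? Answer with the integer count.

before carving: 512 voxels (8×8×8)
[1] x-view keeps 25 columns → grid now 200
[2] z-view keeps 25 columns → grid now 78

remaining voxels: 78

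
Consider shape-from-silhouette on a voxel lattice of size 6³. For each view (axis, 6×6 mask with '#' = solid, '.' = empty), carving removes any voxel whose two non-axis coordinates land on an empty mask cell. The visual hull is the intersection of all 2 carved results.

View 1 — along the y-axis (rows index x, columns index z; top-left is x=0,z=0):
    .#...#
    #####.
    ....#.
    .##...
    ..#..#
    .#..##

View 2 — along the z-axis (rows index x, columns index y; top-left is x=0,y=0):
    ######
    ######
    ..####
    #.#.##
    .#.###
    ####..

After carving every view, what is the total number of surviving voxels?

voxel count = 74

initial block: 6^3 = 216
step 1: project along y, AND mask (15/36) → |grid| = 90
step 2: project along z, AND mask (28/36) → |grid| = 74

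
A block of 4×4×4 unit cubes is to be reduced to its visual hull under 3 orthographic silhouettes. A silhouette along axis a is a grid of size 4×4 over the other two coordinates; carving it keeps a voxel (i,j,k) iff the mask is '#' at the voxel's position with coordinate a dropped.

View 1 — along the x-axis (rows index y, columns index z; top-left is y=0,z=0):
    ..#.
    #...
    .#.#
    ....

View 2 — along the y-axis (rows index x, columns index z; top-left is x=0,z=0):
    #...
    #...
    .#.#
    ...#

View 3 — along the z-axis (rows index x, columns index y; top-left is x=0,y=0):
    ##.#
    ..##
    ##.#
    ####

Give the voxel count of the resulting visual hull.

before carving: 64 voxels (4×4×4)
V1 x: intersect with YZ mask (4 set) -- 16 left
V2 y: intersect with XZ mask (5 set) -- 5 left
V3 z: intersect with XY mask (12 set) -- 2 left

voxel count = 2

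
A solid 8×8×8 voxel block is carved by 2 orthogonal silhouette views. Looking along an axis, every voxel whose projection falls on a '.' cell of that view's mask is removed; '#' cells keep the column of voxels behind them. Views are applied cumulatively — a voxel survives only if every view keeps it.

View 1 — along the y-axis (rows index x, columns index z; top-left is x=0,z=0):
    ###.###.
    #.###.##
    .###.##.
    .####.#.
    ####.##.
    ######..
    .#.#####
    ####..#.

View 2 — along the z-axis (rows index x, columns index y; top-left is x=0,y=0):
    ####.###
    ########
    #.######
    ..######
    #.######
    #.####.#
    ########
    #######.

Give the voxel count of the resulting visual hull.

remaining voxels: 316

before carving: 512 voxels (8×8×8)
V1 y: intersect with XZ mask (45 set) -- 360 left
V2 z: intersect with XY mask (56 set) -- 316 left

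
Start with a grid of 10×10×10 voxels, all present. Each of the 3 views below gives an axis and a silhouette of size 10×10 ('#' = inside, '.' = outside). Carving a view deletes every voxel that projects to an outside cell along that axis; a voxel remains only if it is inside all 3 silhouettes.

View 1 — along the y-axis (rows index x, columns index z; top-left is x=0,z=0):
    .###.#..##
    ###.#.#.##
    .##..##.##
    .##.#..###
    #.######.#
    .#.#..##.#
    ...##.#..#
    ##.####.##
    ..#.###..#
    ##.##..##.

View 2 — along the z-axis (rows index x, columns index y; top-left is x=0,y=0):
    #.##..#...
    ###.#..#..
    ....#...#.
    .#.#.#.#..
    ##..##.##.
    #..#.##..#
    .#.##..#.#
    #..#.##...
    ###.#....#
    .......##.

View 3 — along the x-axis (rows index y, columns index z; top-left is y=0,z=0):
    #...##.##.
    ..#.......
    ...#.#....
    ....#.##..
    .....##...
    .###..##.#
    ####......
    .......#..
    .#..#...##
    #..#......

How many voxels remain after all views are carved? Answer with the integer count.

|visual hull| = 78

before carving: 1000 voxels (10×10×10)
  1. axis=1 (XZ plane), |mask|=61  ⇒  voxels=610
  2. axis=2 (XY plane), |mask|=42  ⇒  voxels=257
  3. axis=0 (YZ plane), |mask|=30  ⇒  voxels=78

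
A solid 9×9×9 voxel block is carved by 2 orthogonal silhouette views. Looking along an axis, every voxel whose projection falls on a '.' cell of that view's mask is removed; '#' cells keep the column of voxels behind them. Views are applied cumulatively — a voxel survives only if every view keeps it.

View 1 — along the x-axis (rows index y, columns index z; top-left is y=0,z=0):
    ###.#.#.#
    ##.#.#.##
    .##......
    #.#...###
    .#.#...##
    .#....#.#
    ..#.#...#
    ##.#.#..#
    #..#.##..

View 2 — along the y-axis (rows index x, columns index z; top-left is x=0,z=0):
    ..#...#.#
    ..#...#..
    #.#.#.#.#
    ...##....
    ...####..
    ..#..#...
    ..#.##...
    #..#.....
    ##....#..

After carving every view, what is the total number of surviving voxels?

start: 9×9×9 = 729 voxels
step 1: project along x, AND mask (38/81) → |grid| = 342
step 2: project along y, AND mask (26/81) → |grid| = 104

remaining voxels: 104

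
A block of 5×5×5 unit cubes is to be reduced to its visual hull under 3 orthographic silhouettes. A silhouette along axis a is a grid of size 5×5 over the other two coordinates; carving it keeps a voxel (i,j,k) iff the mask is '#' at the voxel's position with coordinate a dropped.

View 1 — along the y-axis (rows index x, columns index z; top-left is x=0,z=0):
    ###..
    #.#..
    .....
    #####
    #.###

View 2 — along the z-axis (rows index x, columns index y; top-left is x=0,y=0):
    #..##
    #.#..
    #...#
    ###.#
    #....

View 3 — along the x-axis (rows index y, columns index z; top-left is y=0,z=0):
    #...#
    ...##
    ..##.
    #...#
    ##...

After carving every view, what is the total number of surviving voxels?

voxel count = 16

before carving: 125 voxels (5×5×5)
[1] y-view keeps 14 columns → grid now 70
[2] z-view keeps 12 columns → grid now 37
[3] x-view keeps 10 columns → grid now 16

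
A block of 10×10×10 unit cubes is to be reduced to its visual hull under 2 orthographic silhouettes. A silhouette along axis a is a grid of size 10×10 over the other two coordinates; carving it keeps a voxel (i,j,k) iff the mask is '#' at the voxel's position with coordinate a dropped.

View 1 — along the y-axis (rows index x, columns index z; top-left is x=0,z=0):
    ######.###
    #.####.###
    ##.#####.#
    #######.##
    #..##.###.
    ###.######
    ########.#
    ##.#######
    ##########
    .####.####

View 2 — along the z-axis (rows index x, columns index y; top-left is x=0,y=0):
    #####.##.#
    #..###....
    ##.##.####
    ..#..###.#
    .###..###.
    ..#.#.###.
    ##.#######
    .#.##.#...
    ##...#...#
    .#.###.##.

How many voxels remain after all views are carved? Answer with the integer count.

before carving: 1000 voxels (10×10×10)
[1] y-view keeps 85 columns → grid now 850
[2] z-view keeps 59 columns → grid now 499

remaining voxels: 499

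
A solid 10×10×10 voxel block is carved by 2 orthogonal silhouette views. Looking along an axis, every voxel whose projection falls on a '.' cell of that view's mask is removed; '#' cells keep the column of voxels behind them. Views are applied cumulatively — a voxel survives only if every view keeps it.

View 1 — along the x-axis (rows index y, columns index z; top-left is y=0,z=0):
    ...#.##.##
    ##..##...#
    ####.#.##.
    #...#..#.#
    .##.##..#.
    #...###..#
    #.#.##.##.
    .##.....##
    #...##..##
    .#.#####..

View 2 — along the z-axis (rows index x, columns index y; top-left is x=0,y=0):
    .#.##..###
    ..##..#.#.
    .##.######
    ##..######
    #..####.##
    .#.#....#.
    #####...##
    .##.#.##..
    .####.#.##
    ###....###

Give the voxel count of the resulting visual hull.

start: 10×10×10 = 1000 voxels
  1. axis=0 (YZ plane), |mask|=52  ⇒  voxels=520
  2. axis=2 (XY plane), |mask|=61  ⇒  voxels=319

remaining voxels: 319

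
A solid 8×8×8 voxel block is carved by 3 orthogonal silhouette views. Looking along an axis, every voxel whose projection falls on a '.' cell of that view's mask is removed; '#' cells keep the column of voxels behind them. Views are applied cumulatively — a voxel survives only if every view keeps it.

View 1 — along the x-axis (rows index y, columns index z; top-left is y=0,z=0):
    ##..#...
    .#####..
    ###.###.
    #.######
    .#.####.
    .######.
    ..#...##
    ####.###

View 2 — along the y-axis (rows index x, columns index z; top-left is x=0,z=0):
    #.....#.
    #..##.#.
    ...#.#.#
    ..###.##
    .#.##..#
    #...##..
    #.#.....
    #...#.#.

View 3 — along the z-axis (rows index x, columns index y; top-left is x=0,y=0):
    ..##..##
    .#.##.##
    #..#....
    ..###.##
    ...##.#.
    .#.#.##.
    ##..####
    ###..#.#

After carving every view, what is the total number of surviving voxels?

remaining voxels: 71

start: 8×8×8 = 512 voxels
after view 1 [x-axis, 42 of 64 cells solid] → remaining = 336
after view 2 [y-axis, 26 of 64 cells solid] → remaining = 133
after view 3 [z-axis, 34 of 64 cells solid] → remaining = 71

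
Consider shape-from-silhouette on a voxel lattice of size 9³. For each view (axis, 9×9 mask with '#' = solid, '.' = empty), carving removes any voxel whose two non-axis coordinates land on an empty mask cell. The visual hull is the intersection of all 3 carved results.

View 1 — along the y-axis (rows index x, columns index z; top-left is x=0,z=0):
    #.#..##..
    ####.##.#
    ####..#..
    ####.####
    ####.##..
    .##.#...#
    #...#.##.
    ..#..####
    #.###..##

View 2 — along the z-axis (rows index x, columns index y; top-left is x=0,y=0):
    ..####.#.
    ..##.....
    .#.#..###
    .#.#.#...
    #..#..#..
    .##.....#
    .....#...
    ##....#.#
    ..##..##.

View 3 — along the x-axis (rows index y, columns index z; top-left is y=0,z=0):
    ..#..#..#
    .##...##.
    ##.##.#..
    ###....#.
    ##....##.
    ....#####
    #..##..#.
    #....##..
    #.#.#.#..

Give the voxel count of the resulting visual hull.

full grid |V| = 729
V1 y: intersect with XZ mask (49 set) -- 441 left
V2 z: intersect with XY mask (30 set) -- 161 left
V3 x: intersect with YZ mask (36 set) -- 79 left

remaining voxels: 79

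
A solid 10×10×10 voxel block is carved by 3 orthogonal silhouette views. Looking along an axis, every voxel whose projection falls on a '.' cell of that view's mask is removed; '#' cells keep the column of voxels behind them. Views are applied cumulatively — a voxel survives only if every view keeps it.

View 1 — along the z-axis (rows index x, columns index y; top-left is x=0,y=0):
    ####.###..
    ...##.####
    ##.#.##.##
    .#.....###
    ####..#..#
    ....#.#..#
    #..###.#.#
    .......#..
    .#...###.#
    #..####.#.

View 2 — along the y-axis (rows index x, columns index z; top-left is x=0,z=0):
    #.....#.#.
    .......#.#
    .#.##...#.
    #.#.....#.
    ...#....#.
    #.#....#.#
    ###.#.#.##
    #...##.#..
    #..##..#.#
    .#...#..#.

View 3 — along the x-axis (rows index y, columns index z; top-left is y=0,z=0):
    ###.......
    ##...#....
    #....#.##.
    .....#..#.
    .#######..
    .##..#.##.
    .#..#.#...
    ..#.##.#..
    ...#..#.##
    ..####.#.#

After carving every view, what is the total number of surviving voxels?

full grid |V| = 1000
carve view 1 (along z, XY-mask fill 51/100): 510 voxels remain
carve view 2 (along y, XZ-mask fill 37/100): 186 voxels remain
carve view 3 (along x, YZ-mask fill 41/100): 73 voxels remain

voxel count = 73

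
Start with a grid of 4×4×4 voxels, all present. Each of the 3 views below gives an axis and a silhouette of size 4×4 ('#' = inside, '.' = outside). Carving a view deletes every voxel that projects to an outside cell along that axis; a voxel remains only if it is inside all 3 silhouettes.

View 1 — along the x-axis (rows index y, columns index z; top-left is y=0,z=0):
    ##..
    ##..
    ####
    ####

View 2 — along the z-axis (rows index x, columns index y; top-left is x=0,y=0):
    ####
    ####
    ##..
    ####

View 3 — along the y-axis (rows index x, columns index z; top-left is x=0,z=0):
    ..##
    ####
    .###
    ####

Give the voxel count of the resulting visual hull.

voxel count = 30

full grid |V| = 64
after view 1 [x-axis, 12 of 16 cells solid] → remaining = 48
after view 2 [z-axis, 14 of 16 cells solid] → remaining = 40
after view 3 [y-axis, 13 of 16 cells solid] → remaining = 30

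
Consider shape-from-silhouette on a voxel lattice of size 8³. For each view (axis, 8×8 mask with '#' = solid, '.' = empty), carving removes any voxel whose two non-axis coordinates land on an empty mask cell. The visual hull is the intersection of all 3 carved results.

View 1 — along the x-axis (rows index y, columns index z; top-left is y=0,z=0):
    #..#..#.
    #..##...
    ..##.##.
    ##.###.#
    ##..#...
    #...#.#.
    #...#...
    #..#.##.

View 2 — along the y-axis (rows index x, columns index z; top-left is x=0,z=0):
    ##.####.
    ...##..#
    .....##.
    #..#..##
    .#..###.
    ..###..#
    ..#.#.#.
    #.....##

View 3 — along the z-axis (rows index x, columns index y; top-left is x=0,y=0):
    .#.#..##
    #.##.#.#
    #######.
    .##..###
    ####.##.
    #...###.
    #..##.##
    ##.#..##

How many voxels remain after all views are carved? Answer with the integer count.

voxel count = 63

initial block: 8^3 = 512
step 1: project along x, AND mask (28/64) → |grid| = 224
step 2: project along y, AND mask (29/64) → |grid| = 109
step 3: project along z, AND mask (41/64) → |grid| = 63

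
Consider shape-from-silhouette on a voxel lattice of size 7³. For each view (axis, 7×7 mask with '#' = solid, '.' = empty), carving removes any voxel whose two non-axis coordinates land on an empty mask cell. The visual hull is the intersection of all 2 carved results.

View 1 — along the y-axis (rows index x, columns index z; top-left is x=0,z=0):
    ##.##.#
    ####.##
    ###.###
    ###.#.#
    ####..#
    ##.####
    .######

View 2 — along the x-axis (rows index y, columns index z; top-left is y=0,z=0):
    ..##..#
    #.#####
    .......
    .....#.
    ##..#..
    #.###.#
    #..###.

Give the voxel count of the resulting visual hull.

before carving: 343 voxels (7×7×7)
after view 1 [y-axis, 39 of 49 cells solid] → remaining = 273
after view 2 [x-axis, 22 of 49 cells solid] → remaining = 119

remaining voxels: 119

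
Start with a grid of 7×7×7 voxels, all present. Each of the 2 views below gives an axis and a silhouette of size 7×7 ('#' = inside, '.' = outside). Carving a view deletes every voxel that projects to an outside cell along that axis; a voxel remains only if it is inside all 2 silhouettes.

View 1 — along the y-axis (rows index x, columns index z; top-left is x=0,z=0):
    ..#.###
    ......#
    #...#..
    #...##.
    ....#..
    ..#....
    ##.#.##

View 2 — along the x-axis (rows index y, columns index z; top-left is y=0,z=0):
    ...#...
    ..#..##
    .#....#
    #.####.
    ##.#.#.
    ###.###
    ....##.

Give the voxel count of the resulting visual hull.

remaining voxels: 57

start: 7×7×7 = 343 voxels
carve view 1 (along y, XZ-mask fill 17/49): 119 voxels remain
carve view 2 (along x, YZ-mask fill 23/49): 57 voxels remain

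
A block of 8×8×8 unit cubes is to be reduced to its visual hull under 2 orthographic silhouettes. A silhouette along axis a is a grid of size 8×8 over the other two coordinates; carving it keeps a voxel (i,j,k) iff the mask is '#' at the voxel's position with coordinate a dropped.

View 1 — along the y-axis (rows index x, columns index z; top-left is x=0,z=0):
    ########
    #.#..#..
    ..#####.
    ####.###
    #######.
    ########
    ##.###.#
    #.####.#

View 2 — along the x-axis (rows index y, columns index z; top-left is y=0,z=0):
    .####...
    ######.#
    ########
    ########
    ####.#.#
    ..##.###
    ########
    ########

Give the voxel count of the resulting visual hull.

start: 8×8×8 = 512 voxels
after view 1 [y-axis, 50 of 64 cells solid] → remaining = 400
after view 2 [x-axis, 54 of 64 cells solid] → remaining = 341

remaining voxels: 341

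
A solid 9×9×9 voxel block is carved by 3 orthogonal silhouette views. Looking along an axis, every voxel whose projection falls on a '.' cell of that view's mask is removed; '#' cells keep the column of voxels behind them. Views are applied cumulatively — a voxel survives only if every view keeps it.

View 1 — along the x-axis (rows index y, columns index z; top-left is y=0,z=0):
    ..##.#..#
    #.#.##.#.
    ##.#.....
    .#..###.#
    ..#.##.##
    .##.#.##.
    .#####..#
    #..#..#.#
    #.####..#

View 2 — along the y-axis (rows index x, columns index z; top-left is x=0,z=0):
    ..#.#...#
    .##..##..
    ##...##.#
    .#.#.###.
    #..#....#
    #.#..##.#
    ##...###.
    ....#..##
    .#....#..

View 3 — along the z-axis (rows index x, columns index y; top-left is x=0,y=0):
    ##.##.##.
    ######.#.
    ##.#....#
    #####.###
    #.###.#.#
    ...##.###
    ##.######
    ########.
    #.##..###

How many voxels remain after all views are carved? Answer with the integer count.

initial block: 9^3 = 729
[1] x-view keeps 43 columns → grid now 387
[2] y-view keeps 35 columns → grid now 163
[3] z-view keeps 58 columns → grid now 119

119 voxels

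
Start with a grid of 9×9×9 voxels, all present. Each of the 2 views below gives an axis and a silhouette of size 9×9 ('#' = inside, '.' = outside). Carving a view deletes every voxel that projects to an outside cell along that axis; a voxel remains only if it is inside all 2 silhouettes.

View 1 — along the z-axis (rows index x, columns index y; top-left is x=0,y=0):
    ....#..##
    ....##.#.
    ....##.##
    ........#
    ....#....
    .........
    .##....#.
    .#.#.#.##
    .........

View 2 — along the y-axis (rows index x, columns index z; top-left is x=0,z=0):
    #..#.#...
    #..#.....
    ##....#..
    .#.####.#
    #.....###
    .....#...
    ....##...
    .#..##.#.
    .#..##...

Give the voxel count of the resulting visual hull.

before carving: 729 voxels (9×9×9)
[1] z-view keeps 20 columns → grid now 180
[2] y-view keeps 28 columns → grid now 63

voxel count = 63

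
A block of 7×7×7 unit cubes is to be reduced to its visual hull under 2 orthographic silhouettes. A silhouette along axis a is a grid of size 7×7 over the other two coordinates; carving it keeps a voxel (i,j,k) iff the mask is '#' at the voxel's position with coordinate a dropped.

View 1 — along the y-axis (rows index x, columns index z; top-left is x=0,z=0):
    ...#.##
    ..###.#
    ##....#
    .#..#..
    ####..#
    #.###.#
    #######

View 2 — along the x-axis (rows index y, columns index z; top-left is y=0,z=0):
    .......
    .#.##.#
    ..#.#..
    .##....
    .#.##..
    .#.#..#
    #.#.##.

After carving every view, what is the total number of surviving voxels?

full grid |V| = 343
step 1: project along y, AND mask (29/49) → |grid| = 203
step 2: project along x, AND mask (18/49) → |grid| = 77

|visual hull| = 77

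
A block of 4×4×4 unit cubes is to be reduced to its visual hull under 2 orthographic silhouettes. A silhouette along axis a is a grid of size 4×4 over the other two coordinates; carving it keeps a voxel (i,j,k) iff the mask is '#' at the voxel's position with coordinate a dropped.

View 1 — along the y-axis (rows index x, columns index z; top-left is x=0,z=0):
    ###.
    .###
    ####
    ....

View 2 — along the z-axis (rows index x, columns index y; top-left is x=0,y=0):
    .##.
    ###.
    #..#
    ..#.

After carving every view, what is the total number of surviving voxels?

|visual hull| = 23

full grid |V| = 64
carve view 1 (along y, XZ-mask fill 10/16): 40 voxels remain
carve view 2 (along z, XY-mask fill 8/16): 23 voxels remain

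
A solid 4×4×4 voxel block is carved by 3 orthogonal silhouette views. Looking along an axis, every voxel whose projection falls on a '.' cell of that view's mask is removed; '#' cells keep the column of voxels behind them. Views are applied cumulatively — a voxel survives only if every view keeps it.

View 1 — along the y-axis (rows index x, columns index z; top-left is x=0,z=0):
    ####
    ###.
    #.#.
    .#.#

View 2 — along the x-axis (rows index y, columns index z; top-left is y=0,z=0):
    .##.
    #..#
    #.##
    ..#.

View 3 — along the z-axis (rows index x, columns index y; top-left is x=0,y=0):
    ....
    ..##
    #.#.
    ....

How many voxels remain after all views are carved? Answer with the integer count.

initial block: 4^3 = 64
[1] y-view keeps 11 columns → grid now 44
[2] x-view keeps 8 columns → grid now 22
[3] z-view keeps 4 columns → grid now 6

voxel count = 6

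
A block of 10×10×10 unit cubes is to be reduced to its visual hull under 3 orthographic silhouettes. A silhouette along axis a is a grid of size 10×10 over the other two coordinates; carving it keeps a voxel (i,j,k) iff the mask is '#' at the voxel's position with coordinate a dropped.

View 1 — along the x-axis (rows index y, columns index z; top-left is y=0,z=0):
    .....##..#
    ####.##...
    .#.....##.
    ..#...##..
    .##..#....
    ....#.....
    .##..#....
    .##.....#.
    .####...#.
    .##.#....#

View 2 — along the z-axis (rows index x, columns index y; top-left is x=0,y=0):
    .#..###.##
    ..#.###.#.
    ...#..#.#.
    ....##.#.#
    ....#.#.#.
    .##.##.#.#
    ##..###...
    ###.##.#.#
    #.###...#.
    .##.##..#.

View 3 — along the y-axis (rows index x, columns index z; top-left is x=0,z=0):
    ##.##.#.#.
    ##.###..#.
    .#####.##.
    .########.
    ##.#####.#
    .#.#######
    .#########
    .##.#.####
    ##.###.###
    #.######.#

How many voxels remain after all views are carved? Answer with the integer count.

remaining voxels: 123

full grid |V| = 1000
step 1: project along x, AND mask (34/100) → |grid| = 340
step 2: project along z, AND mask (49/100) → |grid| = 164
step 3: project along y, AND mask (75/100) → |grid| = 123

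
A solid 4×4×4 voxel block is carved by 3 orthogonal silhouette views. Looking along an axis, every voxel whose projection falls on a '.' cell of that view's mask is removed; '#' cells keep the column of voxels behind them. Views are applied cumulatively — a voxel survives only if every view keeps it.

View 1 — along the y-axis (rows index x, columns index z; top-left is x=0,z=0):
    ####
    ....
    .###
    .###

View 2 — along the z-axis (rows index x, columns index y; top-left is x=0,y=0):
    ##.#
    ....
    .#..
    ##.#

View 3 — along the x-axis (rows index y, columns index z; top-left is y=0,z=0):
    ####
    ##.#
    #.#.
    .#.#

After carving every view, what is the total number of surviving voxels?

18 voxels

initial block: 4^3 = 64
V1 y: intersect with XZ mask (10 set) -- 40 left
V2 z: intersect with XY mask (7 set) -- 24 left
V3 x: intersect with YZ mask (11 set) -- 18 left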